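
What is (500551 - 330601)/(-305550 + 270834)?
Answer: -2575/526 ≈ -4.8954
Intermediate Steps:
(500551 - 330601)/(-305550 + 270834) = 169950/(-34716) = 169950*(-1/34716) = -2575/526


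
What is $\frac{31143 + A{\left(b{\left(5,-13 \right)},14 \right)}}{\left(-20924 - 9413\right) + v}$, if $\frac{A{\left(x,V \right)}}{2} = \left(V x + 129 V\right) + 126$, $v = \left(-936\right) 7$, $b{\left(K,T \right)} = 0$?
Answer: $- \frac{35007}{36889} \approx -0.94898$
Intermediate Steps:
$v = -6552$
$A{\left(x,V \right)} = 252 + 258 V + 2 V x$ ($A{\left(x,V \right)} = 2 \left(\left(V x + 129 V\right) + 126\right) = 2 \left(\left(129 V + V x\right) + 126\right) = 2 \left(126 + 129 V + V x\right) = 252 + 258 V + 2 V x$)
$\frac{31143 + A{\left(b{\left(5,-13 \right)},14 \right)}}{\left(-20924 - 9413\right) + v} = \frac{31143 + \left(252 + 258 \cdot 14 + 2 \cdot 14 \cdot 0\right)}{\left(-20924 - 9413\right) - 6552} = \frac{31143 + \left(252 + 3612 + 0\right)}{-30337 - 6552} = \frac{31143 + 3864}{-36889} = 35007 \left(- \frac{1}{36889}\right) = - \frac{35007}{36889}$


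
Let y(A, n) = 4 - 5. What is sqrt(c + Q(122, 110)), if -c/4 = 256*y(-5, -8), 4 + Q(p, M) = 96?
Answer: 6*sqrt(31) ≈ 33.407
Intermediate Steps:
Q(p, M) = 92 (Q(p, M) = -4 + 96 = 92)
y(A, n) = -1
c = 1024 (c = -1024*(-1) = -4*(-256) = 1024)
sqrt(c + Q(122, 110)) = sqrt(1024 + 92) = sqrt(1116) = 6*sqrt(31)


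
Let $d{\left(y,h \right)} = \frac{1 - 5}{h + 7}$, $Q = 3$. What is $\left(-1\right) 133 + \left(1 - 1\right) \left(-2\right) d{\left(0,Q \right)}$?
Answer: $-133$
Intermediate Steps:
$d{\left(y,h \right)} = - \frac{4}{7 + h}$
$\left(-1\right) 133 + \left(1 - 1\right) \left(-2\right) d{\left(0,Q \right)} = \left(-1\right) 133 + \left(1 - 1\right) \left(-2\right) \left(- \frac{4}{7 + 3}\right) = -133 + 0 \left(-2\right) \left(- \frac{4}{10}\right) = -133 + 0 \left(\left(-4\right) \frac{1}{10}\right) = -133 + 0 \left(- \frac{2}{5}\right) = -133 + 0 = -133$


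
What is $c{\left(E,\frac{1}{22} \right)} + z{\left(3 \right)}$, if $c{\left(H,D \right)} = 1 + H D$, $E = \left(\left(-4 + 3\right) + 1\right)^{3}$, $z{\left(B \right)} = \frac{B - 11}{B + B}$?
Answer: $- \frac{1}{3} \approx -0.33333$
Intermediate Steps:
$z{\left(B \right)} = \frac{-11 + B}{2 B}$
$E = 0$ ($E = \left(-1 + 1\right)^{3} = 0^{3} = 0$)
$c{\left(H,D \right)} = 1 + D H$
$c{\left(E,\frac{1}{22} \right)} + z{\left(3 \right)} = \left(1 + \frac{1}{22} \cdot 0\right) + \frac{-11 + 3}{2 \cdot 3} = \left(1 + \frac{1}{22} \cdot 0\right) + \frac{1}{2} \cdot \frac{1}{3} \left(-8\right) = \left(1 + 0\right) - \frac{4}{3} = 1 - \frac{4}{3} = - \frac{1}{3}$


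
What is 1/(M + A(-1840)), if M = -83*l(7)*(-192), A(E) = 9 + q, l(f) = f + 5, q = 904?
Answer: 1/192145 ≈ 5.2044e-6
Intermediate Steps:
l(f) = 5 + f
A(E) = 913 (A(E) = 9 + 904 = 913)
M = 191232 (M = -83*(5 + 7)*(-192) = -83*12*(-192) = -996*(-192) = 191232)
1/(M + A(-1840)) = 1/(191232 + 913) = 1/192145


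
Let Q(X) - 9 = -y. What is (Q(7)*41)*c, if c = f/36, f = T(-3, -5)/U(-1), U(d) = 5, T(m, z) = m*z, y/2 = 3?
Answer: 41/4 ≈ 10.250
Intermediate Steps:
y = 6 (y = 2*3 = 6)
f = 3 (f = -3*(-5)/5 = 15*(⅕) = 3)
Q(X) = 3 (Q(X) = 9 - 1*6 = 9 - 6 = 3)
c = 1/12 (c = 3/36 = 3*(1/36) = 1/12 ≈ 0.083333)
(Q(7)*41)*c = (3*41)*(1/12) = 123*(1/12) = 41/4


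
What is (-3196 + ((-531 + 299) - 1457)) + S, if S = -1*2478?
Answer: -7363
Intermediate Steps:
S = -2478
(-3196 + ((-531 + 299) - 1457)) + S = (-3196 + ((-531 + 299) - 1457)) - 2478 = (-3196 + (-232 - 1457)) - 2478 = (-3196 - 1689) - 2478 = -4885 - 2478 = -7363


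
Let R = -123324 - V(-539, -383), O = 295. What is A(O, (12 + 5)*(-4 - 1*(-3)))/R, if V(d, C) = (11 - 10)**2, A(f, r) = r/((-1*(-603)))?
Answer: 17/74364975 ≈ 2.2860e-7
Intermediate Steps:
A(f, r) = r/603
V(d, C) = 1 (V(d, C) = 1**2 = 1)
R = -123325 (R = -123324 - 1*1 = -123324 - 1 = -123325)
A(O, (12 + 5)*(-4 - 1*(-3)))/R = (((12 + 5)*(-4 - 1*(-3)))/603)/(-123325) = ((17*(-4 + 3))/603)*(-1/123325) = ((17*(-1))/603)*(-1/123325) = ((1/603)*(-17))*(-1/123325) = -17/603*(-1/123325) = 17/74364975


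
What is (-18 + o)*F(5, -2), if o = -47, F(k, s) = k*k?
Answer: -1625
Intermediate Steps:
F(k, s) = k²
(-18 + o)*F(5, -2) = (-18 - 47)*5² = -65*25 = -1625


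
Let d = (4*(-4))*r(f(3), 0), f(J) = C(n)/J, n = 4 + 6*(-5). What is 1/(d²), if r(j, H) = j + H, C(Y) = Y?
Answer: 9/173056 ≈ 5.2006e-5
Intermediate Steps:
n = -26 (n = 4 - 30 = -26)
f(J) = -26/J
r(j, H) = H + j
d = 416/3 (d = (4*(-4))*(0 - 26/3) = -16*(0 - 26*⅓) = -16*(0 - 26/3) = -16*(-26/3) = 416/3 ≈ 138.67)
1/(d²) = 1/((416/3)²) = 1/(173056/9) = 9/173056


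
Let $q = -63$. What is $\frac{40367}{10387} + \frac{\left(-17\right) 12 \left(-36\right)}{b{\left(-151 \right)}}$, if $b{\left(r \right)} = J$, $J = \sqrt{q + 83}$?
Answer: $\frac{40367}{10387} + \frac{3672 \sqrt{5}}{5} \approx 1646.1$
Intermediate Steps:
$J = 2 \sqrt{5}$ ($J = \sqrt{-63 + 83} = \sqrt{20} = 2 \sqrt{5} \approx 4.4721$)
$b{\left(r \right)} = 2 \sqrt{5}$
$\frac{40367}{10387} + \frac{\left(-17\right) 12 \left(-36\right)}{b{\left(-151 \right)}} = \frac{40367}{10387} + \frac{\left(-17\right) 12 \left(-36\right)}{2 \sqrt{5}} = 40367 \cdot \frac{1}{10387} + \left(-204\right) \left(-36\right) \frac{\sqrt{5}}{10} = \frac{40367}{10387} + 7344 \frac{\sqrt{5}}{10} = \frac{40367}{10387} + \frac{3672 \sqrt{5}}{5}$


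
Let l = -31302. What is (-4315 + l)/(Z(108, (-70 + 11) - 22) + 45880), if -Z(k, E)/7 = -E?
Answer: -35617/45313 ≈ -0.78602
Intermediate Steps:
Z(k, E) = 7*E (Z(k, E) = -(-7)*E = 7*E)
(-4315 + l)/(Z(108, (-70 + 11) - 22) + 45880) = (-4315 - 31302)/(7*((-70 + 11) - 22) + 45880) = -35617/(7*(-59 - 22) + 45880) = -35617/(7*(-81) + 45880) = -35617/(-567 + 45880) = -35617/45313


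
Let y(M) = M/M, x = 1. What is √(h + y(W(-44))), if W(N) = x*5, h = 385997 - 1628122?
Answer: 2*I*√310531 ≈ 1114.5*I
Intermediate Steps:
h = -1242125
W(N) = 5 (W(N) = 1*5 = 5)
y(M) = 1
√(h + y(W(-44))) = √(-1242125 + 1) = √(-1242124) = 2*I*√310531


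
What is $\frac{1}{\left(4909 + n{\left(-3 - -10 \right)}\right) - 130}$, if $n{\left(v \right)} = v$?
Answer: $\frac{1}{4786} \approx 0.00020894$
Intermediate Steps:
$\frac{1}{\left(4909 + n{\left(-3 - -10 \right)}\right) - 130} = \frac{1}{\left(4909 - -7\right) - 130} = \frac{1}{\left(4909 + \left(-3 + 10\right)\right) - 130} = \frac{1}{\left(4909 + 7\right) - 130} = \frac{1}{4916 - 130} = \frac{1}{4786}$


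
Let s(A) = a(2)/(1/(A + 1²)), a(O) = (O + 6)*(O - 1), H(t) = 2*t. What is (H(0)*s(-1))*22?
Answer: 0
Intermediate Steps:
a(O) = (-1 + O)*(6 + O) (a(O) = (6 + O)*(-1 + O) = (-1 + O)*(6 + O))
s(A) = 8 + 8*A (s(A) = (-6 + 2² + 5*2)/(1/(A + 1²)) = (-6 + 4 + 10)/(1/(A + 1)) = 8/(1/(1 + A)) = 8*(1 + A) = 8 + 8*A)
(H(0)*s(-1))*22 = ((2*0)*(8 + 8*(-1)))*22 = (0*(8 - 8))*22 = (0*0)*22 = 0*22 = 0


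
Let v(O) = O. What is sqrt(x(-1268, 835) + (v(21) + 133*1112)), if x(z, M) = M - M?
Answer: sqrt(147917) ≈ 384.60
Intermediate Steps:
x(z, M) = 0
sqrt(x(-1268, 835) + (v(21) + 133*1112)) = sqrt(0 + (21 + 133*1112)) = sqrt(0 + (21 + 147896)) = sqrt(0 + 147917) = sqrt(147917)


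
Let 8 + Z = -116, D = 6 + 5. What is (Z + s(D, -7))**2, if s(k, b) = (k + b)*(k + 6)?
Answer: 3136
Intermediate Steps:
D = 11
Z = -124 (Z = -8 - 116 = -124)
s(k, b) = (6 + k)*(b + k) (s(k, b) = (b + k)*(6 + k) = (6 + k)*(b + k))
(Z + s(D, -7))**2 = (-124 + (11**2 + 6*(-7) + 6*11 - 7*11))**2 = (-124 + (121 - 42 + 66 - 77))**2 = (-124 + 68)**2 = (-56)**2 = 3136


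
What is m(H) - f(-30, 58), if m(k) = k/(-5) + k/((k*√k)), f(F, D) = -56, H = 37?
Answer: 243/5 + √37/37 ≈ 48.764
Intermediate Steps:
m(k) = k^(-½) - k/5 (m(k) = k*(-⅕) + k/(k^(3/2)) = -k/5 + k/k^(3/2) = -k/5 + k^(-½) = k^(-½) - k/5)
m(H) - f(-30, 58) = (37^(-½) - ⅕*37) - 1*(-56) = (√37/37 - 37/5) + 56 = (-37/5 + √37/37) + 56 = 243/5 + √37/37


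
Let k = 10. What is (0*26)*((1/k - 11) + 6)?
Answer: 0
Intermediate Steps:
(0*26)*((1/k - 11) + 6) = (0*26)*((1/10 - 11) + 6) = 0*((1/10 - 11) + 6) = 0*(-109/10 + 6) = 0*(-49/10) = 0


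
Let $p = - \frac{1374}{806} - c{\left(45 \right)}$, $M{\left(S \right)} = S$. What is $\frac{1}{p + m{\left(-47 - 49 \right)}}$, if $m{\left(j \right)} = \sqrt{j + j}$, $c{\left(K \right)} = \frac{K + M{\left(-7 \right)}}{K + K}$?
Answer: $- \frac{174875805}{16158104596} - \frac{328878225 i \sqrt{3}}{8079052298} \approx -0.010823 - 0.070508 i$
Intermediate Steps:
$c{\left(K \right)} = \frac{-7 + K}{2 K}$ ($c{\left(K \right)} = \frac{K - 7}{K + K} = \frac{-7 + K}{2 K}$)
$m{\left(j \right)} = \sqrt{2} \sqrt{j}$ ($m{\left(j \right)} = \sqrt{2 j} = \sqrt{2} \sqrt{j}$)
$p = - \frac{38572}{18135}$ ($p = - \frac{1374}{806} - \frac{-7 + 45}{2 \cdot 45} = \left(-1374\right) \frac{1}{806} - \frac{1}{2} \cdot \frac{1}{45} \cdot 38 = - \frac{687}{403} - \frac{19}{45} = - \frac{38572}{18135} \approx -2.1269$)
$\frac{1}{p + m{\left(-47 - 49 \right)}} = \frac{1}{- \frac{38572}{18135} + \sqrt{2} \sqrt{-47 - 49}} = \frac{1}{- \frac{38572}{18135} + \sqrt{2} \sqrt{-96}} = \frac{1}{- \frac{38572}{18135} + \sqrt{2} \cdot 4 i \sqrt{6}} = \frac{1}{- \frac{38572}{18135} + 8 i \sqrt{3}}$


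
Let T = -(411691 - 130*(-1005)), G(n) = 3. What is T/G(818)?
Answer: -542341/3 ≈ -1.8078e+5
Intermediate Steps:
T = -542341 (T = -(411691 - 1*(-130650)) = -(411691 + 130650) = -1*542341 = -542341)
T/G(818) = -542341/3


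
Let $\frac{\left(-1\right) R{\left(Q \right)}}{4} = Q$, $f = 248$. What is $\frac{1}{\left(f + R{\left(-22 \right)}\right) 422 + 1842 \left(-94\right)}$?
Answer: $- \frac{1}{31356} \approx -3.1892 \cdot 10^{-5}$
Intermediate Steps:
$R{\left(Q \right)} = - 4 Q$
$\frac{1}{\left(f + R{\left(-22 \right)}\right) 422 + 1842 \left(-94\right)} = \frac{1}{\left(248 - -88\right) 422 + 1842 \left(-94\right)} = \frac{1}{\left(248 + 88\right) 422 - 173148} = \frac{1}{336 \cdot 422 - 173148} = \frac{1}{141792 - 173148} = \frac{1}{-31356} = - \frac{1}{31356}$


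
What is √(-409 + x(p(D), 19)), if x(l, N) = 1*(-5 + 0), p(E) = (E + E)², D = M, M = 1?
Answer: 3*I*√46 ≈ 20.347*I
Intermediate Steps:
D = 1
p(E) = 4*E² (p(E) = (2*E)² = 4*E²)
x(l, N) = -5 (x(l, N) = 1*(-5) = -5)
√(-409 + x(p(D), 19)) = √(-409 - 5) = √(-414) = 3*I*√46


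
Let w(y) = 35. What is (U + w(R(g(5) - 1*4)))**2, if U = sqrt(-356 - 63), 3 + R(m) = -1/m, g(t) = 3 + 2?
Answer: (35 + I*sqrt(419))**2 ≈ 806.0 + 1432.9*I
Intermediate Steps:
g(t) = 5
R(m) = -3 - 1/m
U = I*sqrt(419) (U = sqrt(-419) = I*sqrt(419) ≈ 20.469*I)
(U + w(R(g(5) - 1*4)))**2 = (I*sqrt(419) + 35)**2 = (35 + I*sqrt(419))**2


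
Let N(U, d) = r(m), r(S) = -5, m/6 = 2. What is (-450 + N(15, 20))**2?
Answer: 207025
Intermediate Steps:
m = 12 (m = 6*2 = 12)
N(U, d) = -5
(-450 + N(15, 20))**2 = (-450 - 5)**2 = (-455)**2 = 207025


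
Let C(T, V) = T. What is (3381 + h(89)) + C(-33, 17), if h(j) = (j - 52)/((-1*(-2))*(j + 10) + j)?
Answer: 960913/287 ≈ 3348.1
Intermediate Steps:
h(j) = (-52 + j)/(20 + 3*j) (h(j) = (-52 + j)/(2*(10 + j) + j) = (-52 + j)/((20 + 2*j) + j) = (-52 + j)/(20 + 3*j))
(3381 + h(89)) + C(-33, 17) = (3381 + (-52 + 89)/(20 + 3*89)) - 33 = (3381 + 37/(20 + 267)) - 33 = (3381 + 37/287) - 33 = 970384/287 - 33 = 960913/287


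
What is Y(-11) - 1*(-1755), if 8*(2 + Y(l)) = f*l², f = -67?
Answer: 5917/8 ≈ 739.63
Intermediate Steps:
Y(l) = -2 - 67*l²/8 (Y(l) = -2 + (-67*l²)/8 = -2 - 67*l²/8)
Y(-11) - 1*(-1755) = (-2 - 67/8*(-11)²) - 1*(-1755) = (-2 - 67/8*121) + 1755 = (-2 - 8107/8) + 1755 = -8123/8 + 1755 = 5917/8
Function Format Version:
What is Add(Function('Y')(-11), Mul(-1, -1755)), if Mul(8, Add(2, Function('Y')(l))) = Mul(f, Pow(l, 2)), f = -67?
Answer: Rational(5917, 8) ≈ 739.63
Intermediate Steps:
Function('Y')(l) = Add(-2, Mul(Rational(-67, 8), Pow(l, 2))) (Function('Y')(l) = Add(-2, Mul(Rational(1, 8), Mul(-67, Pow(l, 2)))) = Add(-2, Mul(Rational(-67, 8), Pow(l, 2))))
Add(Function('Y')(-11), Mul(-1, -1755)) = Add(Add(-2, Mul(Rational(-67, 8), Pow(-11, 2))), Mul(-1, -1755)) = Add(Add(-2, Mul(Rational(-67, 8), 121)), 1755) = Add(Add(-2, Rational(-8107, 8)), 1755) = Add(Rational(-8123, 8), 1755) = Rational(5917, 8)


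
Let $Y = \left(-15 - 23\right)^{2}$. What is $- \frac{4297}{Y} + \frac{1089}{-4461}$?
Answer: $- \frac{6913811}{2147228} \approx -3.2199$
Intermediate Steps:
$Y = 1444$ ($Y = \left(-38\right)^{2} = 1444$)
$- \frac{4297}{Y} + \frac{1089}{-4461} = - \frac{4297}{1444} + \frac{1089}{-4461} = \left(-4297\right) \frac{1}{1444} + 1089 \left(- \frac{1}{4461}\right) = - \frac{4297}{1444} - \frac{363}{1487} = - \frac{6913811}{2147228}$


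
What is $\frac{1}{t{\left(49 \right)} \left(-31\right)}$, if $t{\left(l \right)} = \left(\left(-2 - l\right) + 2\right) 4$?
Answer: $\frac{1}{6076} \approx 0.00016458$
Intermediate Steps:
$t{\left(l \right)} = - 4 l$ ($t{\left(l \right)} = - l 4 = - 4 l$)
$\frac{1}{t{\left(49 \right)} \left(-31\right)} = \frac{1}{\left(-4\right) 49 \left(-31\right)} = \frac{1}{\left(-196\right) \left(-31\right)} = \frac{1}{6076}$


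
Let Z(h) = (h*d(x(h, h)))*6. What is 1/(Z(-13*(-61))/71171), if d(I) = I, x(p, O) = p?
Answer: 71171/3773094 ≈ 0.018863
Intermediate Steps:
Z(h) = 6*h² (Z(h) = (h*h)*6 = h²*6 = 6*h²)
1/(Z(-13*(-61))/71171) = 1/((6*(-13*(-61))²)/71171) = 1/((6*793²)*(1/71171)) = 1/((6*628849)*(1/71171)) = 1/(3773094*(1/71171)) = 1/(3773094/71171) = 71171/3773094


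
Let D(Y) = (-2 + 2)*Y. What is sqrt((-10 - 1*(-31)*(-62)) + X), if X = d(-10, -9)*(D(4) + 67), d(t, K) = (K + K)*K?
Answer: sqrt(8922) ≈ 94.456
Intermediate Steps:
D(Y) = 0 (D(Y) = 0*Y = 0)
d(t, K) = 2*K**2 (d(t, K) = (2*K)*K = 2*K**2)
X = 10854 (X = (2*(-9)**2)*(0 + 67) = (2*81)*67 = 162*67 = 10854)
sqrt((-10 - 1*(-31)*(-62)) + X) = sqrt((-10 - 1*(-31)*(-62)) + 10854) = sqrt((-10 + 31*(-62)) + 10854) = sqrt((-10 - 1922) + 10854) = sqrt(-1932 + 10854) = sqrt(8922)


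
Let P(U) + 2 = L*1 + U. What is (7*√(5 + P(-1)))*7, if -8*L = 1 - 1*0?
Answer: 49*√30/4 ≈ 67.096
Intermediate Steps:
L = -⅛ (L = -(1 - 1*0)/8 = -(1 + 0)/8 = -⅛*1 = -⅛ ≈ -0.12500)
P(U) = -17/8 + U (P(U) = -2 + (-⅛*1 + U) = -2 + (-⅛ + U) = -17/8 + U)
(7*√(5 + P(-1)))*7 = (7*√(5 + (-17/8 - 1)))*7 = (7*√(5 - 25/8))*7 = (7*√(15/8))*7 = (7*(√30/4))*7 = (7*√30/4)*7 = 49*√30/4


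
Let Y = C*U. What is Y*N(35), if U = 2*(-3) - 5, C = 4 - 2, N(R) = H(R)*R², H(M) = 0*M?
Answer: 0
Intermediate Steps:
H(M) = 0
N(R) = 0 (N(R) = 0*R² = 0)
C = 2
U = -11 (U = -6 - 5 = -11)
Y = -22 (Y = 2*(-11) = -22)
Y*N(35) = -22*0 = 0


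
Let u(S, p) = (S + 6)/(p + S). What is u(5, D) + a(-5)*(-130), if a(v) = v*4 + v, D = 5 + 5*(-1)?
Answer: 16261/5 ≈ 3252.2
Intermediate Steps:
D = 0 (D = 5 - 5 = 0)
u(S, p) = (6 + S)/(S + p)
a(v) = 5*v (a(v) = 4*v + v = 5*v)
u(5, D) + a(-5)*(-130) = (6 + 5)/(5 + 0) + (5*(-5))*(-130) = 11/5 - 25*(-130) = (1/5)*11 + 3250 = 11/5 + 3250 = 16261/5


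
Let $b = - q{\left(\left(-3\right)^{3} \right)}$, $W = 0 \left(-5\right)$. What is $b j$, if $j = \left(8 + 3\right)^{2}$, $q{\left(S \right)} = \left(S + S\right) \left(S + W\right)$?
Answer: $-176418$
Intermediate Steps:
$W = 0$
$q{\left(S \right)} = 2 S^{2}$ ($q{\left(S \right)} = \left(S + S\right) \left(S + 0\right) = 2 S S = 2 S^{2}$)
$j = 121$ ($j = 11^{2} = 121$)
$b = -1458$ ($b = - 2 \left(\left(-3\right)^{3}\right)^{2} = - 2 \left(-27\right)^{2} = - 2 \cdot 729 = \left(-1\right) 1458 = -1458$)
$b j = \left(-1458\right) 121 = -176418$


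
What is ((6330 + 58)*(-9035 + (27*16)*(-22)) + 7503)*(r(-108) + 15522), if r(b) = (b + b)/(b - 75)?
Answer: -112133204574906/61 ≈ -1.8383e+12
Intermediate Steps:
r(b) = 2*b/(-75 + b) (r(b) = (2*b)/(-75 + b) = 2*b/(-75 + b))
((6330 + 58)*(-9035 + (27*16)*(-22)) + 7503)*(r(-108) + 15522) = ((6330 + 58)*(-9035 + (27*16)*(-22)) + 7503)*(2*(-108)/(-75 - 108) + 15522) = (6388*(-9035 + 432*(-22)) + 7503)*(2*(-108)/(-183) + 15522) = (6388*(-9035 - 9504) + 7503)*(2*(-108)*(-1/183) + 15522) = (6388*(-18539) + 7503)*(72/61 + 15522) = (-118427132 + 7503)*(946914/61) = -118419629*946914/61 = -112133204574906/61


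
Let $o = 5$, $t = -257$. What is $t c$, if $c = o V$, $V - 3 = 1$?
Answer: $-5140$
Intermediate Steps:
$V = 4$ ($V = 3 + 1 = 4$)
$c = 20$ ($c = 5 \cdot 4 = 20$)
$t c = \left(-257\right) 20 = -5140$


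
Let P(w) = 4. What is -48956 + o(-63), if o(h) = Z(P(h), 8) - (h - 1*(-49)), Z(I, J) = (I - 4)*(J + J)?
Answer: -48942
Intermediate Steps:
Z(I, J) = 2*J*(-4 + I) (Z(I, J) = (-4 + I)*(2*J) = 2*J*(-4 + I))
o(h) = -49 - h (o(h) = 2*8*(-4 + 4) - (h - 1*(-49)) = 2*8*0 - (h + 49) = 0 - (49 + h) = 0 + (-49 - h) = -49 - h)
-48956 + o(-63) = -48956 + (-49 - 1*(-63)) = -48956 + (-49 + 63) = -48956 + 14 = -48942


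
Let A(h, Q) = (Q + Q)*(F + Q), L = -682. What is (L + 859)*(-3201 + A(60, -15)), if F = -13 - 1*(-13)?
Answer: -486927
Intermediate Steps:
F = 0 (F = -13 + 13 = 0)
A(h, Q) = 2*Q² (A(h, Q) = (Q + Q)*(0 + Q) = (2*Q)*Q = 2*Q²)
(L + 859)*(-3201 + A(60, -15)) = (-682 + 859)*(-3201 + 2*(-15)²) = 177*(-3201 + 2*225) = 177*(-3201 + 450) = 177*(-2751) = -486927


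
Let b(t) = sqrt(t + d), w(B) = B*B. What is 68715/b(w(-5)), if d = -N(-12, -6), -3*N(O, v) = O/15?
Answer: 68715*sqrt(5565)/371 ≈ 13817.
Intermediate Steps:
N(O, v) = -O/45 (N(O, v) = -O/(3*15) = -O/45)
d = -4/15 (d = -(-1)*(-12)/45 = -1*4/15 = -4/15 ≈ -0.26667)
w(B) = B**2
b(t) = sqrt(-4/15 + t) (b(t) = sqrt(t - 4/15) = sqrt(-4/15 + t))
68715/b(w(-5)) = 68715/((sqrt(-60 + 225*(-5)**2)/15)) = 68715/((sqrt(-60 + 225*25)/15)) = 68715/((sqrt(-60 + 5625)/15)) = 68715/((sqrt(5565)/15)) = 68715*(sqrt(5565)/371) = 68715*sqrt(5565)/371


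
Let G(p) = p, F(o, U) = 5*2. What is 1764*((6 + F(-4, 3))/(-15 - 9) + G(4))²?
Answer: 19600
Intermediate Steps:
F(o, U) = 10
1764*((6 + F(-4, 3))/(-15 - 9) + G(4))² = 1764*((6 + 10)/(-15 - 9) + 4)² = 1764*(16/(-24) + 4)² = 1764*(16*(-1/24) + 4)² = 1764*(-⅔ + 4)² = 1764*(10/3)² = 1764*(100/9) = 19600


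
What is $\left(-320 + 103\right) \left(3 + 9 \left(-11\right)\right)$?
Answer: $20832$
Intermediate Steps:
$\left(-320 + 103\right) \left(3 + 9 \left(-11\right)\right) = - 217 \left(3 - 99\right) = \left(-217\right) \left(-96\right) = 20832$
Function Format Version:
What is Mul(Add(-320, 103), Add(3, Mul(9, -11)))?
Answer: 20832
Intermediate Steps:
Mul(Add(-320, 103), Add(3, Mul(9, -11))) = Mul(-217, Add(3, -99)) = Mul(-217, -96) = 20832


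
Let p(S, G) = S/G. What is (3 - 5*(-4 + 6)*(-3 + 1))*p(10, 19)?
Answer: 230/19 ≈ 12.105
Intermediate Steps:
(3 - 5*(-4 + 6)*(-3 + 1))*p(10, 19) = (3 - 5*(-4 + 6)*(-3 + 1))*(10/19) = (3 - 10*(-2))*(10*(1/19)) = (3 - 5*(-4))*(10/19) = (3 + 20)*(10/19) = 23*(10/19) = 230/19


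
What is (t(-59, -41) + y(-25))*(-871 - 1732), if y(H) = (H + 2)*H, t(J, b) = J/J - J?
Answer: -1652905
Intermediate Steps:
t(J, b) = 1 - J
y(H) = H*(2 + H) (y(H) = (2 + H)*H = H*(2 + H))
(t(-59, -41) + y(-25))*(-871 - 1732) = ((1 - 1*(-59)) - 25*(2 - 25))*(-871 - 1732) = ((1 + 59) - 25*(-23))*(-2603) = (60 + 575)*(-2603) = 635*(-2603) = -1652905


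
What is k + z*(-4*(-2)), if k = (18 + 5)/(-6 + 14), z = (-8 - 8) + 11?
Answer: -297/8 ≈ -37.125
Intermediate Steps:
z = -5 (z = -16 + 11 = -5)
k = 23/8 ≈ 2.8750
k + z*(-4*(-2)) = 23/8 - (-20)*(-2) = 23/8 - 5*8 = 23/8 - 40 = -297/8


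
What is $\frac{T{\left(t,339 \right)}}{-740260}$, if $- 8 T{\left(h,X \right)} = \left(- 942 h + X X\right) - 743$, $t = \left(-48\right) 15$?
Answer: $\frac{396209}{2961040} \approx 0.13381$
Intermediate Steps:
$t = -720$
$T{\left(h,X \right)} = \frac{743}{8} - \frac{X^{2}}{8} + \frac{471 h}{4}$ ($T{\left(h,X \right)} = - \frac{\left(- 942 h + X X\right) - 743}{8} = - \frac{\left(- 942 h + X^{2}\right) - 743}{8} = - \frac{\left(X^{2} - 942 h\right) - 743}{8} = - \frac{-743 + X^{2} - 942 h}{8} = \frac{743}{8} - \frac{X^{2}}{8} + \frac{471 h}{4}$)
$\frac{T{\left(t,339 \right)}}{-740260} = \frac{\frac{743}{8} - \frac{339^{2}}{8} + \frac{471}{4} \left(-720\right)}{-740260} = \left(\frac{743}{8} - \frac{114921}{8} - 84780\right) \left(- \frac{1}{740260}\right) = \left(- \frac{396209}{4}\right) \left(- \frac{1}{740260}\right) = \frac{396209}{2961040}$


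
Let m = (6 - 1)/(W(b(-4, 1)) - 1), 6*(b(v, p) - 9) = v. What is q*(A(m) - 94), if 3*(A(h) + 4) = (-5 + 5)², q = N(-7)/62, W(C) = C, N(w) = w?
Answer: 343/31 ≈ 11.065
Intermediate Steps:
b(v, p) = 9 + v/6
q = -7/62 ≈ -0.11290
m = 15/22 (m = (6 - 1)/((9 + (⅙)*(-4)) - 1) = 5/((9 - ⅔) - 1) = 5/(25/3 - 1) = 5/(22/3) = 5*(3/22) = 15/22 ≈ 0.68182)
A(h) = -4 (A(h) = -4 + (-5 + 5)²/3 = -4 + (⅓)*0² = -4 + (⅓)*0 = -4 + 0 = -4)
q*(A(m) - 94) = -7*(-4 - 94)/62 = -7/62*(-98) = 343/31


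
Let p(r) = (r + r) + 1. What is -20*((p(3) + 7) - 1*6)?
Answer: -160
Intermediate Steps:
p(r) = 1 + 2*r (p(r) = 2*r + 1 = 1 + 2*r)
-20*((p(3) + 7) - 1*6) = -20*(((1 + 2*3) + 7) - 1*6) = -20*(((1 + 6) + 7) - 6) = -20*((7 + 7) - 6) = -20*(14 - 6) = -20*8 = -160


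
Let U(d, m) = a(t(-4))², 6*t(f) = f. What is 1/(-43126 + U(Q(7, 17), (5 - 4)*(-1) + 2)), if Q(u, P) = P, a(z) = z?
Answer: -9/388130 ≈ -2.3188e-5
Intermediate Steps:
t(f) = f/6
U(d, m) = 4/9 (U(d, m) = ((⅙)*(-4))² = (-⅔)² = 4/9)
1/(-43126 + U(Q(7, 17), (5 - 4)*(-1) + 2)) = 1/(-43126 + 4/9) = 1/(-388130/9) = -9/388130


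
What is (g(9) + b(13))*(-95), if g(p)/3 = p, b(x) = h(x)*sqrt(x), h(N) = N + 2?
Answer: -2565 - 1425*sqrt(13) ≈ -7702.9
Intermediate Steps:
h(N) = 2 + N
b(x) = sqrt(x)*(2 + x) (b(x) = (2 + x)*sqrt(x) = sqrt(x)*(2 + x))
g(p) = 3*p
(g(9) + b(13))*(-95) = (3*9 + sqrt(13)*(2 + 13))*(-95) = (27 + sqrt(13)*15)*(-95) = (27 + 15*sqrt(13))*(-95) = -2565 - 1425*sqrt(13)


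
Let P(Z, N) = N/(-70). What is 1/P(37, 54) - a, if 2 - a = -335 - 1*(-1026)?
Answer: 18568/27 ≈ 687.70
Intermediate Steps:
P(Z, N) = -N/70 (P(Z, N) = N*(-1/70) = -N/70)
a = -689 (a = 2 - (-335 - 1*(-1026)) = 2 - (-335 + 1026) = 2 - 1*691 = 2 - 691 = -689)
1/P(37, 54) - a = 1/(-1/70*54) - 1*(-689) = 1/(-27/35) + 689 = -35/27 + 689 = 18568/27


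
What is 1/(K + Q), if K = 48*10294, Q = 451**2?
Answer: 1/697513 ≈ 1.4337e-6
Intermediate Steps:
Q = 203401
K = 494112
1/(K + Q) = 1/(494112 + 203401) = 1/697513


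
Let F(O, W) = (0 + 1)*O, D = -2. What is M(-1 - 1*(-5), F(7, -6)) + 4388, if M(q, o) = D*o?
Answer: 4374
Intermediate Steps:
F(O, W) = O (F(O, W) = 1*O = O)
M(q, o) = -2*o
M(-1 - 1*(-5), F(7, -6)) + 4388 = -2*7 + 4388 = -14 + 4388 = 4374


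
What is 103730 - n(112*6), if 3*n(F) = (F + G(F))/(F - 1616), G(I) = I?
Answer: 6120098/59 ≈ 1.0373e+5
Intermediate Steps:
n(F) = 2*F/(3*(-1616 + F)) (n(F) = ((F + F)/(F - 1616))/3 = ((2*F)/(-1616 + F))/3 = (2*F/(-1616 + F))/3 = 2*F/(3*(-1616 + F)))
103730 - n(112*6) = 103730 - 2*112*6/(3*(-1616 + 112*6)) = 103730 - 2*672/(3*(-1616 + 672)) = 103730 - 2*672/(3*(-944)) = 103730 - 2*672*(-1)/(3*944) = 103730 - 1*(-28/59) = 103730 + 28/59 = 6120098/59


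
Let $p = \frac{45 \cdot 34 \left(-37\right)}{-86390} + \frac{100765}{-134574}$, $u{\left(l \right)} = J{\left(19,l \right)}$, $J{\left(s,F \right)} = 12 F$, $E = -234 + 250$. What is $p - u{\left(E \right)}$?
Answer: $- \frac{223324964333}{1162584786} \approx -192.09$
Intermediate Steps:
$E = 16$
$u{\left(l \right)} = 12 l$
$p = - \frac{108685421}{1162584786}$ ($p = 1530 \left(-37\right) \left(- \frac{1}{86390}\right) + 100765 \left(- \frac{1}{134574}\right) = \left(-56610\right) \left(- \frac{1}{86390}\right) - \frac{100765}{134574} = \frac{5661}{8639} - \frac{100765}{134574} = - \frac{108685421}{1162584786} \approx -0.093486$)
$p - u{\left(E \right)} = - \frac{108685421}{1162584786} - 12 \cdot 16 = - \frac{108685421}{1162584786} - 192 = - \frac{223324964333}{1162584786}$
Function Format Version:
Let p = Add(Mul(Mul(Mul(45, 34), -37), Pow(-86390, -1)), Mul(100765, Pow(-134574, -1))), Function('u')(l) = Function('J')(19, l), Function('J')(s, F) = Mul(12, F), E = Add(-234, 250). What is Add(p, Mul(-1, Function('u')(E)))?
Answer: Rational(-223324964333, 1162584786) ≈ -192.09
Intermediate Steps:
E = 16
Function('u')(l) = Mul(12, l)
p = Rational(-108685421, 1162584786) (p = Add(Mul(Mul(1530, -37), Rational(-1, 86390)), Mul(100765, Rational(-1, 134574))) = Add(Mul(-56610, Rational(-1, 86390)), Rational(-100765, 134574)) = Add(Rational(5661, 8639), Rational(-100765, 134574)) = Rational(-108685421, 1162584786) ≈ -0.093486)
Add(p, Mul(-1, Function('u')(E))) = Add(Rational(-108685421, 1162584786), Mul(-1, Mul(12, 16))) = Add(Rational(-108685421, 1162584786), Mul(-1, 192)) = Add(Rational(-108685421, 1162584786), -192) = Rational(-223324964333, 1162584786)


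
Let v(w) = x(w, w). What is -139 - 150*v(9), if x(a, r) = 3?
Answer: -589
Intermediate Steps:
v(w) = 3
-139 - 150*v(9) = -139 - 150*3 = -139 - 450 = -589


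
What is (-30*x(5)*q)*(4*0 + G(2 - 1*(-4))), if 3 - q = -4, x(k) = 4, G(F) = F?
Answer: -5040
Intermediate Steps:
q = 7 (q = 3 - 1*(-4) = 3 + 4 = 7)
(-30*x(5)*q)*(4*0 + G(2 - 1*(-4))) = (-120*7)*(4*0 + (2 - 1*(-4))) = (-30*28)*(0 + (2 + 4)) = -840*(0 + 6) = -840*6 = -5040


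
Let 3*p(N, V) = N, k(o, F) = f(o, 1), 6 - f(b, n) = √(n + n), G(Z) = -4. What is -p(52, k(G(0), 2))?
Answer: -52/3 ≈ -17.333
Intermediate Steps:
f(b, n) = 6 - √2*√n (f(b, n) = 6 - √(n + n) = 6 - √(2*n) = 6 - √2*√n)
k(o, F) = 6 - √2 (k(o, F) = 6 - √2*√1 = 6 - 1*√2*1 = 6 - √2)
p(N, V) = N/3
-p(52, k(G(0), 2)) = -52/3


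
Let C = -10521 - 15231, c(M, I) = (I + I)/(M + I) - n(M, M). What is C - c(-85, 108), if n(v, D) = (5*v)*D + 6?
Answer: 238501/23 ≈ 10370.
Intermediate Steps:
n(v, D) = 6 + 5*D*v (n(v, D) = 5*D*v + 6 = 6 + 5*D*v)
c(M, I) = -6 - 5*M² + 2*I/(I + M) (c(M, I) = (I + I)/(M + I) - (6 + 5*M*M) = (2*I)/(I + M) - (6 + 5*M²) = 2*I/(I + M) + (-6 - 5*M²) = -6 - 5*M² + 2*I/(I + M))
C = -25752
C - c(-85, 108) = -25752 - (2*108 - 1*108*(6 + 5*(-85)²) - 1*(-85)*(6 + 5*(-85)²))/(108 - 85) = -25752 - (216 - 1*108*(6 + 5*7225) - 1*(-85)*(6 + 5*7225))/23 = -25752 - (216 - 1*108*(6 + 36125) - 1*(-85)*(6 + 36125))/23 = -25752 - (216 - 1*108*36131 - 1*(-85)*36131)/23 = -25752 - (216 - 3902148 + 3071135)/23 = -25752 - (-830797)/23 = -25752 - 1*(-830797/23) = -25752 + 830797/23 = 238501/23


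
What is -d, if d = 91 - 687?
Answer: 596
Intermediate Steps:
d = -596
-d = -1*(-596) = 596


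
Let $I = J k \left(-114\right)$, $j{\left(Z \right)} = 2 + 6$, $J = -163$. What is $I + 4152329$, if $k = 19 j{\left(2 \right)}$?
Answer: $6976793$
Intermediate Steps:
$j{\left(Z \right)} = 8$
$k = 152$ ($k = 19 \cdot 8 = 152$)
$I = 2824464$ ($I = \left(-163\right) 152 \left(-114\right) = \left(-24776\right) \left(-114\right) = 2824464$)
$I + 4152329 = 2824464 + 4152329 = 6976793$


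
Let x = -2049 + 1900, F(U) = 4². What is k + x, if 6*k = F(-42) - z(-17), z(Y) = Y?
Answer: -287/2 ≈ -143.50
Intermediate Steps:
F(U) = 16
x = -149
k = 11/2 (k = (16 - 1*(-17))/6 = (16 + 17)/6 = (⅙)*33 = 11/2 ≈ 5.5000)
k + x = 11/2 - 149 = -287/2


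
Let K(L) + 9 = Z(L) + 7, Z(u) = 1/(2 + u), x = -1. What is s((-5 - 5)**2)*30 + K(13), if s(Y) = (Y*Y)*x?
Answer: -4500029/15 ≈ -3.0000e+5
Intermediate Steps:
K(L) = -2 + 1/(2 + L) (K(L) = -9 + (1/(2 + L) + 7) = -9 + (7 + 1/(2 + L)) = -2 + 1/(2 + L))
s(Y) = -Y**2 (s(Y) = (Y*Y)*(-1) = Y**2*(-1) = -Y**2)
s((-5 - 5)**2)*30 + K(13) = -((-5 - 5)**2)**2*30 + (-3 - 2*13)/(2 + 13) = -((-10)**2)**2*30 + (-3 - 26)/15 = -1*100**2*30 + (1/15)*(-29) = -1*10000*30 - 29/15 = -10000*30 - 29/15 = -300000 - 29/15 = -4500029/15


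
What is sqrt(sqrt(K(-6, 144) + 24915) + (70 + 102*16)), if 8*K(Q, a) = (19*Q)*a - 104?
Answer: sqrt(1702 + 5*sqrt(914)) ≈ 43.048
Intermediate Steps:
K(Q, a) = -13 + 19*Q*a/8 (K(Q, a) = ((19*Q)*a - 104)/8 = (19*Q*a - 104)/8 = (-104 + 19*Q*a)/8 = -13 + 19*Q*a/8)
sqrt(sqrt(K(-6, 144) + 24915) + (70 + 102*16)) = sqrt(sqrt((-13 + (19/8)*(-6)*144) + 24915) + (70 + 102*16)) = sqrt(sqrt((-13 - 2052) + 24915) + (70 + 1632)) = sqrt(sqrt(-2065 + 24915) + 1702) = sqrt(sqrt(22850) + 1702) = sqrt(5*sqrt(914) + 1702) = sqrt(1702 + 5*sqrt(914))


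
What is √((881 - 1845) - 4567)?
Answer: I*√5531 ≈ 74.371*I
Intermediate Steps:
√((881 - 1845) - 4567) = √(-964 - 4567) = √(-5531) = I*√5531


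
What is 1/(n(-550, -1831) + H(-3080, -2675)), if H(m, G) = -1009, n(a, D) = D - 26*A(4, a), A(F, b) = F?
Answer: -1/2944 ≈ -0.00033967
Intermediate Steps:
n(a, D) = -104 + D (n(a, D) = D - 26*4 = D - 104 = -104 + D)
1/(n(-550, -1831) + H(-3080, -2675)) = 1/((-104 - 1831) - 1009) = 1/(-1935 - 1009) = 1/(-2944) = -1/2944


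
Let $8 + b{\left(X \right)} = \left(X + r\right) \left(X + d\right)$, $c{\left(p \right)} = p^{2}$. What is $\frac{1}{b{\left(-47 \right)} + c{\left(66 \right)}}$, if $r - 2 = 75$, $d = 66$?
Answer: $\frac{1}{4918} \approx 0.00020333$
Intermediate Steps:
$r = 77$ ($r = 2 + 75 = 77$)
$b{\left(X \right)} = -8 + \left(66 + X\right) \left(77 + X\right)$ ($b{\left(X \right)} = -8 + \left(X + 77\right) \left(X + 66\right) = -8 + \left(77 + X\right) \left(66 + X\right) = -8 + \left(66 + X\right) \left(77 + X\right)$)
$\frac{1}{b{\left(-47 \right)} + c{\left(66 \right)}} = \frac{1}{\left(5074 + \left(-47\right)^{2} + 143 \left(-47\right)\right) + 66^{2}} = \frac{1}{\left(5074 + 2209 - 6721\right) + 4356} = \frac{1}{562 + 4356} = \frac{1}{4918}$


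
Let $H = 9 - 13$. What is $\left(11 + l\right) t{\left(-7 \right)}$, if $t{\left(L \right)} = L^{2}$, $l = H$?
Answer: $343$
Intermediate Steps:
$H = -4$
$l = -4$
$\left(11 + l\right) t{\left(-7 \right)} = \left(11 - 4\right) \left(-7\right)^{2} = 7 \cdot 49 = 343$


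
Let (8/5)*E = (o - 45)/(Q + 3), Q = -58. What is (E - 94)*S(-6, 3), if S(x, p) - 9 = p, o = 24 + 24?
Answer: -24825/22 ≈ -1128.4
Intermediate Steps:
o = 48
S(x, p) = 9 + p
E = -3/88 (E = 5*((48 - 45)/(-58 + 3))/8 = 5*(3/(-55))/8 = 5*(3*(-1/55))/8 = (5/8)*(-3/55) = -3/88 ≈ -0.034091)
(E - 94)*S(-6, 3) = (-3/88 - 94)*(9 + 3) = -8275/88*12 = -24825/22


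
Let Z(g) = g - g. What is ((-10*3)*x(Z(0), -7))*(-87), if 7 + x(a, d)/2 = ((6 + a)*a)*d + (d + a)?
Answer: -73080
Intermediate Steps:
Z(g) = 0
x(a, d) = -14 + 2*a + 2*d + 2*a*d*(6 + a) (x(a, d) = -14 + 2*(((6 + a)*a)*d + (d + a)) = -14 + 2*((a*(6 + a))*d + (a + d)) = -14 + 2*(a*d*(6 + a) + (a + d)) = -14 + 2*(a + d + a*d*(6 + a)) = -14 + (2*a + 2*d + 2*a*d*(6 + a)) = -14 + 2*a + 2*d + 2*a*d*(6 + a))
((-10*3)*x(Z(0), -7))*(-87) = ((-10*3)*(-14 + 2*0 + 2*(-7) + 2*(-7)*0**2 + 12*0*(-7)))*(-87) = -30*(-14 + 0 - 14 + 2*(-7)*0 + 0)*(-87) = -30*(-14 + 0 - 14 + 0 + 0)*(-87) = -30*(-28)*(-87) = 840*(-87) = -73080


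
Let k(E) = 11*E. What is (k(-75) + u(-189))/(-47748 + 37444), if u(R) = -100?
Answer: 925/10304 ≈ 0.089771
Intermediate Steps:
(k(-75) + u(-189))/(-47748 + 37444) = (11*(-75) - 100)/(-47748 + 37444) = (-825 - 100)/(-10304) = -925*(-1/10304) = 925/10304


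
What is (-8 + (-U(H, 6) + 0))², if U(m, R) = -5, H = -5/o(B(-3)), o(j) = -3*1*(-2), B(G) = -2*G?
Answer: 9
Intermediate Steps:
o(j) = 6 (o(j) = -3*(-2) = 6)
H = -⅚ (H = -5/6 = -5*⅙ = -⅚ ≈ -0.83333)
(-8 + (-U(H, 6) + 0))² = (-8 + (-1*(-5) + 0))² = (-8 + (5 + 0))² = (-8 + 5)² = (-3)² = 9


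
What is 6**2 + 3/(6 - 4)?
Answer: 75/2 ≈ 37.500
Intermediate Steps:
6**2 + 3/(6 - 4) = 36 + 3/2 = 75/2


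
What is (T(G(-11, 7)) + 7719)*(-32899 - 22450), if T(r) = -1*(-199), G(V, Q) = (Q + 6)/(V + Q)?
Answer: -438253382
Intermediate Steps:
G(V, Q) = (6 + Q)/(Q + V)
T(r) = 199
(T(G(-11, 7)) + 7719)*(-32899 - 22450) = (199 + 7719)*(-32899 - 22450) = 7918*(-55349) = -438253382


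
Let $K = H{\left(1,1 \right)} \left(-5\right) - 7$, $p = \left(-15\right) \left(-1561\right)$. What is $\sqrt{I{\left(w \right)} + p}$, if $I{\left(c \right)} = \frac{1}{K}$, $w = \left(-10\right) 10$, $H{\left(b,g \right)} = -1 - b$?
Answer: $\frac{\sqrt{210738}}{3} \approx 153.02$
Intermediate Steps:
$p = 23415$
$w = -100$
$K = 3$ ($K = \left(-1 - 1\right) \left(-5\right) - 7 = \left(-2\right) \left(-5\right) - 7 = 10 - 7 = 3$)
$I{\left(c \right)} = \frac{1}{3}$
$\sqrt{I{\left(w \right)} + p} = \sqrt{\frac{1}{3} + 23415} = \sqrt{\frac{70246}{3}} = \frac{\sqrt{210738}}{3}$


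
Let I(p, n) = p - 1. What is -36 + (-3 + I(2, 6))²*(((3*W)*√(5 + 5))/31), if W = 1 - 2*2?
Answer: -36 - 36*√10/31 ≈ -39.672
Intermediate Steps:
I(p, n) = -1 + p
W = -3 (W = 1 - 1*4 = 1 - 4 = -3)
-36 + (-3 + I(2, 6))²*(((3*W)*√(5 + 5))/31) = -36 + (-3 + (-1 + 2))²*(((3*(-3))*√(5 + 5))/31) = -36 + (-3 + 1)²*(-9*√10*(1/31)) = -36 + (-2)²*(-9*√10/31) = -36 + 4*(-9*√10/31) = -36 - 36*√10/31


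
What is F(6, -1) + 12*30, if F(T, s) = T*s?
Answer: 354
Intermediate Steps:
F(6, -1) + 12*30 = 6*(-1) + 12*30 = -6 + 360 = 354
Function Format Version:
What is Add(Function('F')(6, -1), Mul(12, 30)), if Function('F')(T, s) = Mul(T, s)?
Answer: 354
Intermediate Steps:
Add(Function('F')(6, -1), Mul(12, 30)) = Add(Mul(6, -1), Mul(12, 30)) = Add(-6, 360) = 354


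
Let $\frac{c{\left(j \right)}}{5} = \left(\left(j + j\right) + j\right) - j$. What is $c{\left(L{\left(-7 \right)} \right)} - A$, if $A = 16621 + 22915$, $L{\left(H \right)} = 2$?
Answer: $-39516$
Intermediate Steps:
$c{\left(j \right)} = 10 j$ ($c{\left(j \right)} = 5 \left(\left(\left(j + j\right) + j\right) - j\right) = 5 \left(\left(2 j + j\right) - j\right) = 5 \left(3 j - j\right) = 5 \cdot 2 j = 10 j$)
$A = 39536$
$c{\left(L{\left(-7 \right)} \right)} - A = 10 \cdot 2 - 39536 = 20 - 39536 = -39516$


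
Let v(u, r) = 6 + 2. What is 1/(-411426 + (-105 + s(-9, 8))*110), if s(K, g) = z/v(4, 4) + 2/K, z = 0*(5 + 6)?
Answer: -9/3807004 ≈ -2.3641e-6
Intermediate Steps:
v(u, r) = 8
z = 0 (z = 0*11 = 0)
s(K, g) = 2/K (s(K, g) = 0/8 + 2/K = 0*(1/8) + 2/K = 0 + 2/K = 2/K)
1/(-411426 + (-105 + s(-9, 8))*110) = 1/(-411426 + (-105 + 2/(-9))*110) = 1/(-411426 + (-105 + 2*(-1/9))*110) = 1/(-411426 + (-105 - 2/9)*110) = 1/(-411426 - 947/9*110) = 1/(-411426 - 104170/9) = 1/(-3807004/9) = -9/3807004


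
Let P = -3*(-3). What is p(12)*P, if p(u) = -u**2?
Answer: -1296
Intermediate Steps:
P = 9 (P = -1*(-9) = 9)
p(12)*P = -1*12**2*9 = -1*144*9 = -144*9 = -1296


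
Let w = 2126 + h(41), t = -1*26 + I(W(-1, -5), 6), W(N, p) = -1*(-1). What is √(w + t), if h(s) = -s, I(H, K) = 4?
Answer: √2063 ≈ 45.420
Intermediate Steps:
W(N, p) = 1
t = -22 (t = -1*26 + 4 = -26 + 4 = -22)
w = 2085 (w = 2126 - 1*41 = 2126 - 41 = 2085)
√(w + t) = √(2085 - 22) = √2063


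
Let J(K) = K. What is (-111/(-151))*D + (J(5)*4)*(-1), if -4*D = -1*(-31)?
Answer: -15521/604 ≈ -25.697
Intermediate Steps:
D = -31/4 (D = -(-1)*(-31)/4 = -¼*31 = -31/4 ≈ -7.7500)
(-111/(-151))*D + (J(5)*4)*(-1) = -111/(-151)*(-31/4) + (5*4)*(-1) = -111*(-1/151)*(-31/4) + 20*(-1) = (111/151)*(-31/4) - 20 = -3441/604 - 20 = -15521/604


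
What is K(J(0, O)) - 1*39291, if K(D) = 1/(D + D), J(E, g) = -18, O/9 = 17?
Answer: -1414477/36 ≈ -39291.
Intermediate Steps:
O = 153 (O = 9*17 = 153)
K(D) = 1/(2*D)
K(J(0, O)) - 1*39291 = (½)/(-18) - 1*39291 = (½)*(-1/18) - 39291 = -1/36 - 39291 = -1414477/36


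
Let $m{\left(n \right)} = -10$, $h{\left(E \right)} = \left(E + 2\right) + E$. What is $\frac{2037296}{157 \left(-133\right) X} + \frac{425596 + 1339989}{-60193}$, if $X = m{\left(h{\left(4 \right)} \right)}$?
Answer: $- \frac{17574346123}{897778595} \approx -19.575$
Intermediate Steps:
$h{\left(E \right)} = 2 + 2 E$ ($h{\left(E \right)} = \left(2 + E\right) + E = 2 + 2 E$)
$X = -10$
$\frac{2037296}{157 \left(-133\right) X} + \frac{425596 + 1339989}{-60193} = \frac{2037296}{157 \left(-133\right) \left(-10\right)} + \frac{425596 + 1339989}{-60193} = \frac{2037296}{\left(-20881\right) \left(-10\right)} + 1765585 \left(- \frac{1}{60193}\right) = \frac{2037296}{208810} - \frac{1765585}{60193} = 2037296 \cdot \frac{1}{208810} - \frac{1765585}{60193} = \frac{1018648}{104405} - \frac{1765585}{60193} = - \frac{17574346123}{897778595}$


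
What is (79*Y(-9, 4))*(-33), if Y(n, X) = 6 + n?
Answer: 7821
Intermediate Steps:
(79*Y(-9, 4))*(-33) = (79*(6 - 9))*(-33) = (79*(-3))*(-33) = -237*(-33) = 7821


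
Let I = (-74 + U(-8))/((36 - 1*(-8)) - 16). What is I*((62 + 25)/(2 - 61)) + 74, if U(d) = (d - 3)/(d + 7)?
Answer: 18247/236 ≈ 77.318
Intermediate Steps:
U(d) = (-3 + d)/(7 + d)
I = -9/4 (I = (-74 + (-3 - 8)/(7 - 8))/((36 - 1*(-8)) - 16) = (-74 - 11/(-1))/((36 + 8) - 16) = (-74 - 1*(-11))/(44 - 16) = (-74 + 11)/28 = -63*1/28 = -9/4 ≈ -2.2500)
I*((62 + 25)/(2 - 61)) + 74 = -9*(62 + 25)/(4*(2 - 61)) + 74 = -783/(4*(-59)) + 74 = -783*(-1)/(4*59) + 74 = -9/4*(-87/59) + 74 = 783/236 + 74 = 18247/236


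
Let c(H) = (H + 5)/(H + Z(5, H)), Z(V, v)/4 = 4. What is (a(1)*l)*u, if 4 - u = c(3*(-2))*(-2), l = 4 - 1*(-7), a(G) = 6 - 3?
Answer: 627/5 ≈ 125.40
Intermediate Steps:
a(G) = 3
Z(V, v) = 16 (Z(V, v) = 4*4 = 16)
l = 11 (l = 4 + 7 = 11)
c(H) = (5 + H)/(16 + H) (c(H) = (H + 5)/(H + 16) = (5 + H)/(16 + H))
u = 19/5 (u = 4 - (5 + 3*(-2))/(16 + 3*(-2))*(-2) = 4 - (5 - 6)/(16 - 6)*(-2) = 4 - -1/10*(-2) = 4 - (⅒)*(-1)*(-2) = 4 - (-1)*(-2)/10 = 4 - 1*⅕ = 4 - ⅕ = 19/5 ≈ 3.8000)
(a(1)*l)*u = (3*11)*(19/5) = 33*(19/5) = 627/5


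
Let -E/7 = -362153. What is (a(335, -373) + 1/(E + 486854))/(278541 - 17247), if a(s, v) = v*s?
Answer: -188802319187/394805435475 ≈ -0.47822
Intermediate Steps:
a(s, v) = s*v
E = 2535071 (E = -7*(-362153) = 2535071)
(a(335, -373) + 1/(E + 486854))/(278541 - 17247) = (335*(-373) + 1/(2535071 + 486854))/(278541 - 17247) = (-124955 + 1/3021925)/261294 = (-124955 + 1/3021925)*(1/261294) = -377604638374/3021925*1/261294 = -188802319187/394805435475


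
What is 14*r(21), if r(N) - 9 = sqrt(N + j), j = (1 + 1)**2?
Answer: 196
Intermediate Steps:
j = 4 (j = 2**2 = 4)
r(N) = 9 + sqrt(4 + N) (r(N) = 9 + sqrt(N + 4) = 9 + sqrt(4 + N))
14*r(21) = 14*(9 + sqrt(4 + 21)) = 14*(9 + sqrt(25)) = 14*(9 + 5) = 14*14 = 196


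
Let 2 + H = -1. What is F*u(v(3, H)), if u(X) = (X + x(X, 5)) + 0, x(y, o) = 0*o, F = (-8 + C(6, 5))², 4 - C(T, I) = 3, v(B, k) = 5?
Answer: 245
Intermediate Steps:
H = -3 (H = -2 - 1 = -3)
C(T, I) = 1 (C(T, I) = 4 - 1*3 = 4 - 3 = 1)
F = 49 (F = (-8 + 1)² = (-7)² = 49)
x(y, o) = 0
u(X) = X (u(X) = (X + 0) + 0 = X + 0 = X)
F*u(v(3, H)) = 49*5 = 245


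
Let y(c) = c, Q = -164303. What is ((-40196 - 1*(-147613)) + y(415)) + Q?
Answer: -56471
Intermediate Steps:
((-40196 - 1*(-147613)) + y(415)) + Q = ((-40196 - 1*(-147613)) + 415) - 164303 = ((-40196 + 147613) + 415) - 164303 = (107417 + 415) - 164303 = 107832 - 164303 = -56471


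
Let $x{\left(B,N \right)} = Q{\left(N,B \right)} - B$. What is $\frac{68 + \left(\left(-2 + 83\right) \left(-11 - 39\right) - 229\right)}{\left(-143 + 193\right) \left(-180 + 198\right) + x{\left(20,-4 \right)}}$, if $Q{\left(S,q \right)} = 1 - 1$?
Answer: $- \frac{4211}{880} \approx -4.7852$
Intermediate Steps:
$Q{\left(S,q \right)} = 0$
$x{\left(B,N \right)} = - B$ ($x{\left(B,N \right)} = 0 - B = - B$)
$\frac{68 + \left(\left(-2 + 83\right) \left(-11 - 39\right) - 229\right)}{\left(-143 + 193\right) \left(-180 + 198\right) + x{\left(20,-4 \right)}} = \frac{68 + \left(\left(-2 + 83\right) \left(-11 - 39\right) - 229\right)}{\left(-143 + 193\right) \left(-180 + 198\right) - 20} = \frac{68 + \left(81 \left(-50\right) - 229\right)}{50 \cdot 18 - 20} = \frac{68 - 4279}{900 - 20} = \frac{68 - 4279}{880} = \left(-4211\right) \frac{1}{880} = - \frac{4211}{880}$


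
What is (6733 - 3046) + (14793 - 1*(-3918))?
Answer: 22398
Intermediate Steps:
(6733 - 3046) + (14793 - 1*(-3918)) = 3687 + (14793 + 3918) = 3687 + 18711 = 22398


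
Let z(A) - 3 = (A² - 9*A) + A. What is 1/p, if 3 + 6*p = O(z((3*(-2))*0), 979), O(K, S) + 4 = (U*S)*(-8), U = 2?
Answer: -6/15671 ≈ -0.00038287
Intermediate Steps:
z(A) = 3 + A² - 8*A (z(A) = 3 + ((A² - 9*A) + A) = 3 + (A² - 8*A) = 3 + A² - 8*A)
O(K, S) = -4 - 16*S (O(K, S) = -4 + (2*S)*(-8) = -4 - 16*S)
p = -15671/6 (p = -½ + (-4 - 16*979)/6 = -½ + (-4 - 15664)/6 = -½ + (⅙)*(-15668) = -½ - 7834/3 = -15671/6 ≈ -2611.8)
1/p = 1/(-15671/6) = -6/15671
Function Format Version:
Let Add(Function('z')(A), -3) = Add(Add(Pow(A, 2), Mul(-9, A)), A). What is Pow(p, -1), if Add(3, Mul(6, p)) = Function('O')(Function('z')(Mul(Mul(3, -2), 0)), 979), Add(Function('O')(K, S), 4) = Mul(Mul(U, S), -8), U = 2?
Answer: Rational(-6, 15671) ≈ -0.00038287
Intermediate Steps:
Function('z')(A) = Add(3, Pow(A, 2), Mul(-8, A)) (Function('z')(A) = Add(3, Add(Add(Pow(A, 2), Mul(-9, A)), A)) = Add(3, Add(Pow(A, 2), Mul(-8, A))) = Add(3, Pow(A, 2), Mul(-8, A)))
Function('O')(K, S) = Add(-4, Mul(-16, S)) (Function('O')(K, S) = Add(-4, Mul(Mul(2, S), -8)) = Add(-4, Mul(-16, S)))
p = Rational(-15671, 6) (p = Add(Rational(-1, 2), Mul(Rational(1, 6), Add(-4, Mul(-16, 979)))) = Add(Rational(-1, 2), Mul(Rational(1, 6), Add(-4, -15664))) = Add(Rational(-1, 2), Mul(Rational(1, 6), -15668)) = Add(Rational(-1, 2), Rational(-7834, 3)) = Rational(-15671, 6) ≈ -2611.8)
Pow(p, -1) = Pow(Rational(-15671, 6), -1) = Rational(-6, 15671)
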